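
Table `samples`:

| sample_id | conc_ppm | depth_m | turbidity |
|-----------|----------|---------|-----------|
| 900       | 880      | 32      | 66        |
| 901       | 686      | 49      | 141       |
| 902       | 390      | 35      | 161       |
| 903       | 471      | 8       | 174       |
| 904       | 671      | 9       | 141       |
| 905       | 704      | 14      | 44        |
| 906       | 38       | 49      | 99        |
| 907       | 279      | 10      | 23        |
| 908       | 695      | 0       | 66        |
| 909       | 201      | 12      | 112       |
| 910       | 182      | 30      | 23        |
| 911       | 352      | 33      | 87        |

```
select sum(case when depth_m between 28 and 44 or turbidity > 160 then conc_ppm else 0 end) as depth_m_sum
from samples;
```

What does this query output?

sample_id=900: ✓ → 880
sample_id=901: ✗
sample_id=902: ✓ → 390
sample_id=903: ✓ → 471
sample_id=904: ✗
sample_id=905: ✗
sample_id=906: ✗
sample_id=907: ✗
sample_id=908: ✗
sample_id=909: ✗
sample_id=910: ✓ → 182
sample_id=911: ✓ → 352
depth_m_sum = 880 + 390 + 471 + 182 + 352 = 2275

2275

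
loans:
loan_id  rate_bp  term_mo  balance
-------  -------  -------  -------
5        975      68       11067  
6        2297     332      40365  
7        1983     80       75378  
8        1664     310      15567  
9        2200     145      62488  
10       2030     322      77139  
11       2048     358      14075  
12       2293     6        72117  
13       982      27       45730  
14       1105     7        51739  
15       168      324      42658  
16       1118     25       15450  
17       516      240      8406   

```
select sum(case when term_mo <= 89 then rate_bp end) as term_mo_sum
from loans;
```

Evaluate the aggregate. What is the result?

loan_id=5: ✓ → 975
loan_id=6: ✗
loan_id=7: ✓ → 1983
loan_id=8: ✗
loan_id=9: ✗
loan_id=10: ✗
loan_id=11: ✗
loan_id=12: ✓ → 2293
loan_id=13: ✓ → 982
loan_id=14: ✓ → 1105
loan_id=15: ✗
loan_id=16: ✓ → 1118
loan_id=17: ✗
term_mo_sum = 975 + 1983 + 2293 + 982 + 1105 + 1118 = 8456

8456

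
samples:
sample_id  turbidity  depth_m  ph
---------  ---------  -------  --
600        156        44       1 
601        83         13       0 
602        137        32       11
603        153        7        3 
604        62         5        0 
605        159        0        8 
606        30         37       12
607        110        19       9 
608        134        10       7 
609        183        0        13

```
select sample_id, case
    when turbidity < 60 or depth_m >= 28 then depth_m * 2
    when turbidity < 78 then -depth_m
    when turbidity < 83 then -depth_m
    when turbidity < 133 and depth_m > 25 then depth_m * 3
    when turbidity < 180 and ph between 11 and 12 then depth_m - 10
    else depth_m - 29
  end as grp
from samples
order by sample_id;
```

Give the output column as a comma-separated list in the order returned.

88, -16, 64, -22, -5, -29, 74, -10, -19, -29

sample_id=600: turbidity < 60 or depth_m >= 28 → 88
sample_id=601: ELSE → -16
sample_id=602: turbidity < 60 or depth_m >= 28 → 64
sample_id=603: ELSE → -22
sample_id=604: turbidity < 78 → -5
sample_id=605: ELSE → -29
sample_id=606: turbidity < 60 or depth_m >= 28 → 74
sample_id=607: ELSE → -10
sample_id=608: ELSE → -19
sample_id=609: ELSE → -29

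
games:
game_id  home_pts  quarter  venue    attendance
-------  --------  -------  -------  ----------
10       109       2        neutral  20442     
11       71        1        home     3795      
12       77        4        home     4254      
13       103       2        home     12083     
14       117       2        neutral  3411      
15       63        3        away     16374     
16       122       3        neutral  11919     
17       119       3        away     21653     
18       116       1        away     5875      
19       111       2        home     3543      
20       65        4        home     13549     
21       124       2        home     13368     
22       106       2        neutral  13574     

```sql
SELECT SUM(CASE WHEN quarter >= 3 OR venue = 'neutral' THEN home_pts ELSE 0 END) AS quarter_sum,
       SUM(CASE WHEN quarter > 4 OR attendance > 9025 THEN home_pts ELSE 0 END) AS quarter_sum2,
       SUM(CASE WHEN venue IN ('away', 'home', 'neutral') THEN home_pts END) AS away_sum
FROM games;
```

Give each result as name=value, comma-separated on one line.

[quarter_sum: quarter >= 3 OR venue = 'neutral']
game_id=10: ✓ → 109
game_id=11: ✗
game_id=12: ✓ → 77
game_id=13: ✗
game_id=14: ✓ → 117
game_id=15: ✓ → 63
game_id=16: ✓ → 122
game_id=17: ✓ → 119
game_id=18: ✗
game_id=19: ✗
game_id=20: ✓ → 65
game_id=21: ✗
game_id=22: ✓ → 106
quarter_sum = 109 + 77 + 117 + 63 + 122 + 119 + 65 + 106 = 778
—
[quarter_sum2: quarter > 4 OR attendance > 9025]
game_id=10: ✓ → 109
game_id=11: ✗
game_id=12: ✗
game_id=13: ✓ → 103
game_id=14: ✗
game_id=15: ✓ → 63
game_id=16: ✓ → 122
game_id=17: ✓ → 119
game_id=18: ✗
game_id=19: ✗
game_id=20: ✓ → 65
game_id=21: ✓ → 124
game_id=22: ✓ → 106
quarter_sum2 = 109 + 103 + 63 + 122 + 119 + 65 + 124 + 106 = 811
—
[away_sum: venue IN ('away', 'home', 'neutral')]
game_id=10: ✓ → 109
game_id=11: ✓ → 71
game_id=12: ✓ → 77
game_id=13: ✓ → 103
game_id=14: ✓ → 117
game_id=15: ✓ → 63
game_id=16: ✓ → 122
game_id=17: ✓ → 119
game_id=18: ✓ → 116
game_id=19: ✓ → 111
game_id=20: ✓ → 65
game_id=21: ✓ → 124
game_id=22: ✓ → 106
away_sum = 109 + 71 + 77 + 103 + 117 + 63 + 122 + 119 + 116 + 111 + 65 + 124 + 106 = 1303

quarter_sum=778, quarter_sum2=811, away_sum=1303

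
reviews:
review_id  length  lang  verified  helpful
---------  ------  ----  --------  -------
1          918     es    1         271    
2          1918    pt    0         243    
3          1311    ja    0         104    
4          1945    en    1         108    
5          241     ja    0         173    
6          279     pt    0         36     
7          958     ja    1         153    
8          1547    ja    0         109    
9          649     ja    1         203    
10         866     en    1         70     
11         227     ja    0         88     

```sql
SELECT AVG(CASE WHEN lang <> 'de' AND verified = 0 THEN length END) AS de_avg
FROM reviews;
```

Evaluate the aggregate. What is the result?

review_id=1: ✗
review_id=2: ✓ → 1918
review_id=3: ✓ → 1311
review_id=4: ✗
review_id=5: ✓ → 241
review_id=6: ✓ → 279
review_id=7: ✗
review_id=8: ✓ → 1547
review_id=9: ✗
review_id=10: ✗
review_id=11: ✓ → 227
de_avg = (1918 + 1311 + 241 + 279 + 1547 + 227) / 6 = 920.5

920.5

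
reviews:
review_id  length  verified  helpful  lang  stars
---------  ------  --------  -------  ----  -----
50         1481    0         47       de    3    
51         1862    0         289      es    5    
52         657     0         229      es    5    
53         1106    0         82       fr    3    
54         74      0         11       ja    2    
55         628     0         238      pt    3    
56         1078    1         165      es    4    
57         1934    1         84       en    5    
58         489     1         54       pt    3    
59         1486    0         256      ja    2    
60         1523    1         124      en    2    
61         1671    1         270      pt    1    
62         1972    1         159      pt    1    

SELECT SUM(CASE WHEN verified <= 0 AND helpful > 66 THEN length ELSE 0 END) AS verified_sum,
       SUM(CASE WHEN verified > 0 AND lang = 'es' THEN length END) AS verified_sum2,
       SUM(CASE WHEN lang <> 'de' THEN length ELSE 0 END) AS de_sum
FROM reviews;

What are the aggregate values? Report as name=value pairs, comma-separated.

[verified_sum: verified <= 0 AND helpful > 66]
review_id=50: ✗
review_id=51: ✓ → 1862
review_id=52: ✓ → 657
review_id=53: ✓ → 1106
review_id=54: ✗
review_id=55: ✓ → 628
review_id=56: ✗
review_id=57: ✗
review_id=58: ✗
review_id=59: ✓ → 1486
review_id=60: ✗
review_id=61: ✗
review_id=62: ✗
verified_sum = 1862 + 657 + 1106 + 628 + 1486 = 5739
—
[verified_sum2: verified > 0 AND lang = 'es']
review_id=50: ✗
review_id=51: ✗
review_id=52: ✗
review_id=53: ✗
review_id=54: ✗
review_id=55: ✗
review_id=56: ✓ → 1078
review_id=57: ✗
review_id=58: ✗
review_id=59: ✗
review_id=60: ✗
review_id=61: ✗
review_id=62: ✗
verified_sum2 = 1078
—
[de_sum: lang <> 'de']
review_id=50: ✗
review_id=51: ✓ → 1862
review_id=52: ✓ → 657
review_id=53: ✓ → 1106
review_id=54: ✓ → 74
review_id=55: ✓ → 628
review_id=56: ✓ → 1078
review_id=57: ✓ → 1934
review_id=58: ✓ → 489
review_id=59: ✓ → 1486
review_id=60: ✓ → 1523
review_id=61: ✓ → 1671
review_id=62: ✓ → 1972
de_sum = 1862 + 657 + 1106 + 74 + 628 + 1078 + 1934 + 489 + 1486 + 1523 + 1671 + 1972 = 14480

verified_sum=5739, verified_sum2=1078, de_sum=14480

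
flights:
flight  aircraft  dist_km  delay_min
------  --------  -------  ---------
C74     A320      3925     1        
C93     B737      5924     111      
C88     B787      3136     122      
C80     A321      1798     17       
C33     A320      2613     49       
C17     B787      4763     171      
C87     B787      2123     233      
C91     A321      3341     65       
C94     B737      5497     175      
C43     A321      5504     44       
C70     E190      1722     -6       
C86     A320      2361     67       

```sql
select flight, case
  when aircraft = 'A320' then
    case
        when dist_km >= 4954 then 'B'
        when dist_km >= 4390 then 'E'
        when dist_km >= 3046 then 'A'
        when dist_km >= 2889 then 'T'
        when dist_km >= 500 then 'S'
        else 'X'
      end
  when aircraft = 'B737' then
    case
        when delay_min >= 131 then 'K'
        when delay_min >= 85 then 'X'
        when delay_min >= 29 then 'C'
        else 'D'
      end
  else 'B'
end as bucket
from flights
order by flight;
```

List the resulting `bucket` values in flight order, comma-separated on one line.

flight=C17: aircraft='B787' → outer ELSE → B
flight=C33: aircraft='A320' → inner[dist_km >= 500] → S
flight=C43: aircraft='A321' → outer ELSE → B
flight=C70: aircraft='E190' → outer ELSE → B
flight=C74: aircraft='A320' → inner[dist_km >= 3046] → A
flight=C80: aircraft='A321' → outer ELSE → B
flight=C86: aircraft='A320' → inner[dist_km >= 500] → S
flight=C87: aircraft='B787' → outer ELSE → B
flight=C88: aircraft='B787' → outer ELSE → B
flight=C91: aircraft='A321' → outer ELSE → B
flight=C93: aircraft='B737' → inner[delay_min >= 85] → X
flight=C94: aircraft='B737' → inner[delay_min >= 131] → K

B, S, B, B, A, B, S, B, B, B, X, K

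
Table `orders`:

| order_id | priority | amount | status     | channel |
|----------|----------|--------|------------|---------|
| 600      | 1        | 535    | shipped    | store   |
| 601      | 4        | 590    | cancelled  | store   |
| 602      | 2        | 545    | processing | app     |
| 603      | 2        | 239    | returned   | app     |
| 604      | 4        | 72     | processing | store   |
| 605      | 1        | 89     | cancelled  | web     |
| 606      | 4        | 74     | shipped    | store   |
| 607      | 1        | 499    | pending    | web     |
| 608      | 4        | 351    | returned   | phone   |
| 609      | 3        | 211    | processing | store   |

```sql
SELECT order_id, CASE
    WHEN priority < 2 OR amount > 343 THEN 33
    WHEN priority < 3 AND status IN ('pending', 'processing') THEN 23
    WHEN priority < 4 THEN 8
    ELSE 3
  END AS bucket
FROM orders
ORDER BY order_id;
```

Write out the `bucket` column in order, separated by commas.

order_id=600: priority < 2 OR amount > 343 → 33
order_id=601: priority < 2 OR amount > 343 → 33
order_id=602: priority < 2 OR amount > 343 → 33
order_id=603: priority < 4 → 8
order_id=604: ELSE → 3
order_id=605: priority < 2 OR amount > 343 → 33
order_id=606: ELSE → 3
order_id=607: priority < 2 OR amount > 343 → 33
order_id=608: priority < 2 OR amount > 343 → 33
order_id=609: priority < 4 → 8

33, 33, 33, 8, 3, 33, 3, 33, 33, 8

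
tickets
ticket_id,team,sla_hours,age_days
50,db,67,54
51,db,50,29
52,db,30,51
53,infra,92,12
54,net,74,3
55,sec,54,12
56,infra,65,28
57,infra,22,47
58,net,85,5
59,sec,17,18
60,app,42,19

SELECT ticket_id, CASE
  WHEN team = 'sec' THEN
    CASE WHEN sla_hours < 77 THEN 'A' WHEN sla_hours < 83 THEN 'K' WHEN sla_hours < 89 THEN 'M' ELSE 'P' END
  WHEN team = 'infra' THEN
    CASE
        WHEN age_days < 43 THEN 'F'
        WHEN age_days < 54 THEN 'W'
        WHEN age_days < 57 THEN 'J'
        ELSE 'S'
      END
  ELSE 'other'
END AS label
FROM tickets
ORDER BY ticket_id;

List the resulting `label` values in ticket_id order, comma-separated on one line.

other, other, other, F, other, A, F, W, other, A, other

ticket_id=50: team='db' → outer ELSE → other
ticket_id=51: team='db' → outer ELSE → other
ticket_id=52: team='db' → outer ELSE → other
ticket_id=53: team='infra' → inner[age_days < 43] → F
ticket_id=54: team='net' → outer ELSE → other
ticket_id=55: team='sec' → inner[sla_hours < 77] → A
ticket_id=56: team='infra' → inner[age_days < 43] → F
ticket_id=57: team='infra' → inner[age_days < 54] → W
ticket_id=58: team='net' → outer ELSE → other
ticket_id=59: team='sec' → inner[sla_hours < 77] → A
ticket_id=60: team='app' → outer ELSE → other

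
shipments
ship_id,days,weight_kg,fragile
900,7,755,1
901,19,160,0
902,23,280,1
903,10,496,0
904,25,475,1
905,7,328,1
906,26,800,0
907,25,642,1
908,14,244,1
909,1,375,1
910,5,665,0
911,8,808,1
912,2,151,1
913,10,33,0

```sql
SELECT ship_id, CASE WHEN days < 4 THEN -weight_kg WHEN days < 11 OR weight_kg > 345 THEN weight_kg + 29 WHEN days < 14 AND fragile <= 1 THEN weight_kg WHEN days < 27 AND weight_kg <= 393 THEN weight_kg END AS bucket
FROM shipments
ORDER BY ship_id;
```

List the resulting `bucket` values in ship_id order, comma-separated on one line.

ship_id=900: days < 11 OR weight_kg > 345 → 784
ship_id=901: days < 27 AND weight_kg <= 393 → 160
ship_id=902: days < 27 AND weight_kg <= 393 → 280
ship_id=903: days < 11 OR weight_kg > 345 → 525
ship_id=904: days < 11 OR weight_kg > 345 → 504
ship_id=905: days < 11 OR weight_kg > 345 → 357
ship_id=906: days < 11 OR weight_kg > 345 → 829
ship_id=907: days < 11 OR weight_kg > 345 → 671
ship_id=908: days < 27 AND weight_kg <= 393 → 244
ship_id=909: days < 4 → -375
ship_id=910: days < 11 OR weight_kg > 345 → 694
ship_id=911: days < 11 OR weight_kg > 345 → 837
ship_id=912: days < 4 → -151
ship_id=913: days < 11 OR weight_kg > 345 → 62

784, 160, 280, 525, 504, 357, 829, 671, 244, -375, 694, 837, -151, 62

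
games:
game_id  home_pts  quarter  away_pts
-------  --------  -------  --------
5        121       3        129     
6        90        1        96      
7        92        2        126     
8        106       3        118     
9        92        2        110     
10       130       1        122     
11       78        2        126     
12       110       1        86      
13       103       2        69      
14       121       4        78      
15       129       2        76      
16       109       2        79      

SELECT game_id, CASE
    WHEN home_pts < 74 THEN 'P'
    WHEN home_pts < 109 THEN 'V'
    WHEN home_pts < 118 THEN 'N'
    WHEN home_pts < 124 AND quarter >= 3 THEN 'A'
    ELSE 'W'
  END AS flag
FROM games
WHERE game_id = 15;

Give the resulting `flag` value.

W

game_id = 15: home_pts=129, quarter=2, away_pts=76.
home_pts < 74 → false
home_pts < 109 → false
home_pts < 118 → false
home_pts < 124 AND quarter >= 3 → false
No prior WHEN matched → ELSE → W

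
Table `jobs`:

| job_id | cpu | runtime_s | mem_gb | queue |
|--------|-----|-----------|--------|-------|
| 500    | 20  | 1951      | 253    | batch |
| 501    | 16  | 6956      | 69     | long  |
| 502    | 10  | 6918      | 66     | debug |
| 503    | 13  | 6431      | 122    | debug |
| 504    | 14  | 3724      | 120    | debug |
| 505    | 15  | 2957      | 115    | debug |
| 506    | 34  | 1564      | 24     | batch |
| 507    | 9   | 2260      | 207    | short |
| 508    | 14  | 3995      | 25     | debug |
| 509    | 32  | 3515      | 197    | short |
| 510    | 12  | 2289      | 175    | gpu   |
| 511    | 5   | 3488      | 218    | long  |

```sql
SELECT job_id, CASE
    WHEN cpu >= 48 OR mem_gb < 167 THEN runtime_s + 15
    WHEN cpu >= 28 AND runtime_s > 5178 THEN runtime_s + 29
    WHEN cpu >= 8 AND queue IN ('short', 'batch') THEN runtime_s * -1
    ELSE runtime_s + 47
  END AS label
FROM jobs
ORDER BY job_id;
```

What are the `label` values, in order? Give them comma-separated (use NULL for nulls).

job_id=500: cpu >= 8 AND queue IN ('short', 'batch') → -1951
job_id=501: cpu >= 48 OR mem_gb < 167 → 6971
job_id=502: cpu >= 48 OR mem_gb < 167 → 6933
job_id=503: cpu >= 48 OR mem_gb < 167 → 6446
job_id=504: cpu >= 48 OR mem_gb < 167 → 3739
job_id=505: cpu >= 48 OR mem_gb < 167 → 2972
job_id=506: cpu >= 48 OR mem_gb < 167 → 1579
job_id=507: cpu >= 8 AND queue IN ('short', 'batch') → -2260
job_id=508: cpu >= 48 OR mem_gb < 167 → 4010
job_id=509: cpu >= 8 AND queue IN ('short', 'batch') → -3515
job_id=510: ELSE → 2336
job_id=511: ELSE → 3535

-1951, 6971, 6933, 6446, 3739, 2972, 1579, -2260, 4010, -3515, 2336, 3535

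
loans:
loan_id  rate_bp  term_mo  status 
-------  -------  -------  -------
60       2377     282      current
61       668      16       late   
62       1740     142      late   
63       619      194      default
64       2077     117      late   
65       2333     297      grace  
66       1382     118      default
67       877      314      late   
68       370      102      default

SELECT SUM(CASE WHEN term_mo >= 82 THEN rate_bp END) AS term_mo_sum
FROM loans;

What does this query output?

11775

loan_id=60: ✓ → 2377
loan_id=61: ✗
loan_id=62: ✓ → 1740
loan_id=63: ✓ → 619
loan_id=64: ✓ → 2077
loan_id=65: ✓ → 2333
loan_id=66: ✓ → 1382
loan_id=67: ✓ → 877
loan_id=68: ✓ → 370
term_mo_sum = 2377 + 1740 + 619 + 2077 + 2333 + 1382 + 877 + 370 = 11775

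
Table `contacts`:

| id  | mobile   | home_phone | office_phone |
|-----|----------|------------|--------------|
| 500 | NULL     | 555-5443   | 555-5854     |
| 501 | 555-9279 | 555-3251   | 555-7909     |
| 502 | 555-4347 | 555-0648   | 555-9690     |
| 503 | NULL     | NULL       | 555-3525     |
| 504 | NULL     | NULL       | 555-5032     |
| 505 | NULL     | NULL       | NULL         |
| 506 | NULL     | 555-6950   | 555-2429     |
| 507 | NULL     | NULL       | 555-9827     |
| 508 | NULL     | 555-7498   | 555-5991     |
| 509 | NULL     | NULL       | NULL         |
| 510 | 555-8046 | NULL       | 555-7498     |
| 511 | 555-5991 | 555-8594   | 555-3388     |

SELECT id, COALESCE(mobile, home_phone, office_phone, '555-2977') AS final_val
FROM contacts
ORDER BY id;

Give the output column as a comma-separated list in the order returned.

id=500: mobile=NULL, home_phone=555-5443 → 555-5443
id=501: mobile=555-9279 → 555-9279
id=502: mobile=555-4347 → 555-4347
id=503: mobile=NULL, home_phone=NULL, office_phone=555-3525 → 555-3525
id=504: mobile=NULL, home_phone=NULL, office_phone=555-5032 → 555-5032
id=505: mobile=NULL, home_phone=NULL, office_phone=NULL, → literal 555-2977 → 555-2977
id=506: mobile=NULL, home_phone=555-6950 → 555-6950
id=507: mobile=NULL, home_phone=NULL, office_phone=555-9827 → 555-9827
id=508: mobile=NULL, home_phone=555-7498 → 555-7498
id=509: mobile=NULL, home_phone=NULL, office_phone=NULL, → literal 555-2977 → 555-2977
id=510: mobile=555-8046 → 555-8046
id=511: mobile=555-5991 → 555-5991

555-5443, 555-9279, 555-4347, 555-3525, 555-5032, 555-2977, 555-6950, 555-9827, 555-7498, 555-2977, 555-8046, 555-5991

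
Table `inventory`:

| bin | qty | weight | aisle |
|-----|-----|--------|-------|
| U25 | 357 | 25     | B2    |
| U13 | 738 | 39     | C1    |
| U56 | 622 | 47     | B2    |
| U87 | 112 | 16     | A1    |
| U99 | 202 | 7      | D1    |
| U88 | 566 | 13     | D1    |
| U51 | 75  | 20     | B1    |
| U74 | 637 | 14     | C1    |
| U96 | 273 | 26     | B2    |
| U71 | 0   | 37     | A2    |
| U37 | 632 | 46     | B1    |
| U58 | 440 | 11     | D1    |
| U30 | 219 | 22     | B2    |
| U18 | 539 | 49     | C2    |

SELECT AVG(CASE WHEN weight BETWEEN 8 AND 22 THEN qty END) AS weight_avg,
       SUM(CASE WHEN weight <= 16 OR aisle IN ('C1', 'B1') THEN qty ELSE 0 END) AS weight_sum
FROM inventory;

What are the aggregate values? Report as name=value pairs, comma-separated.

weight_avg=341.5, weight_sum=3402

[weight_avg: weight BETWEEN 8 AND 22]
bin=U25: ✗
bin=U13: ✗
bin=U56: ✗
bin=U87: ✓ → 112
bin=U99: ✗
bin=U88: ✓ → 566
bin=U51: ✓ → 75
bin=U74: ✓ → 637
bin=U96: ✗
bin=U71: ✗
bin=U37: ✗
bin=U58: ✓ → 440
bin=U30: ✓ → 219
bin=U18: ✗
weight_avg = (112 + 566 + 75 + 637 + 440 + 219) / 6 = 341.5
—
[weight_sum: weight <= 16 OR aisle IN ('C1', 'B1')]
bin=U25: ✗
bin=U13: ✓ → 738
bin=U56: ✗
bin=U87: ✓ → 112
bin=U99: ✓ → 202
bin=U88: ✓ → 566
bin=U51: ✓ → 75
bin=U74: ✓ → 637
bin=U96: ✗
bin=U71: ✗
bin=U37: ✓ → 632
bin=U58: ✓ → 440
bin=U30: ✗
bin=U18: ✗
weight_sum = 738 + 112 + 202 + 566 + 75 + 637 + 632 + 440 = 3402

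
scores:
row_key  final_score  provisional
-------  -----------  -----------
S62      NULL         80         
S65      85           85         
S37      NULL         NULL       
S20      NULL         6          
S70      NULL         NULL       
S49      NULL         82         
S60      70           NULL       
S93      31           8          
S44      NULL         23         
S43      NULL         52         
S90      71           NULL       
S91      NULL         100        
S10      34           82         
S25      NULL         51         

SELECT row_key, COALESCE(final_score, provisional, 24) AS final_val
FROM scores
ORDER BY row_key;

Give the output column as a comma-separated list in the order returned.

row_key=S10: final_score=34 → 34
row_key=S20: final_score=NULL, provisional=6 → 6
row_key=S25: final_score=NULL, provisional=51 → 51
row_key=S37: final_score=NULL, provisional=NULL, → literal 24 → 24
row_key=S43: final_score=NULL, provisional=52 → 52
row_key=S44: final_score=NULL, provisional=23 → 23
row_key=S49: final_score=NULL, provisional=82 → 82
row_key=S60: final_score=70 → 70
row_key=S62: final_score=NULL, provisional=80 → 80
row_key=S65: final_score=85 → 85
row_key=S70: final_score=NULL, provisional=NULL, → literal 24 → 24
row_key=S90: final_score=71 → 71
row_key=S91: final_score=NULL, provisional=100 → 100
row_key=S93: final_score=31 → 31

34, 6, 51, 24, 52, 23, 82, 70, 80, 85, 24, 71, 100, 31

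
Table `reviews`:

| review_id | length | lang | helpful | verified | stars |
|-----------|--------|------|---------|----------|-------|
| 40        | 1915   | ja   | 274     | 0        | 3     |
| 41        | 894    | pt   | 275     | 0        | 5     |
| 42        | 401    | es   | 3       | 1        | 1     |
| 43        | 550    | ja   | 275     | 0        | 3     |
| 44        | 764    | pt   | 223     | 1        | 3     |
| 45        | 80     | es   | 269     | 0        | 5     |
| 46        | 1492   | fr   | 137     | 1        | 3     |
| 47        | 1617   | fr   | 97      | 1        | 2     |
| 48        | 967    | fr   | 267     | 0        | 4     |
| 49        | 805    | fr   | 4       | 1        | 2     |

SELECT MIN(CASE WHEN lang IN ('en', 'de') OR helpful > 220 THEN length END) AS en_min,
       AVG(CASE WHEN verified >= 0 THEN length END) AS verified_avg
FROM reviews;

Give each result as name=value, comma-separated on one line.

[en_min: lang IN ('en', 'de') OR helpful > 220]
review_id=40: ✓ → 1915
review_id=41: ✓ → 894
review_id=42: ✗
review_id=43: ✓ → 550
review_id=44: ✓ → 764
review_id=45: ✓ → 80
review_id=46: ✗
review_id=47: ✗
review_id=48: ✓ → 967
review_id=49: ✗
en_min = MIN(1915, 894, 550, 764, 80, 967) = 80
—
[verified_avg: verified >= 0]
review_id=40: ✓ → 1915
review_id=41: ✓ → 894
review_id=42: ✓ → 401
review_id=43: ✓ → 550
review_id=44: ✓ → 764
review_id=45: ✓ → 80
review_id=46: ✓ → 1492
review_id=47: ✓ → 1617
review_id=48: ✓ → 967
review_id=49: ✓ → 805
verified_avg = (1915 + 894 + 401 + 550 + 764 + 80 + 1492 + 1617 + 967 + 805) / 10 = 948.5

en_min=80, verified_avg=948.5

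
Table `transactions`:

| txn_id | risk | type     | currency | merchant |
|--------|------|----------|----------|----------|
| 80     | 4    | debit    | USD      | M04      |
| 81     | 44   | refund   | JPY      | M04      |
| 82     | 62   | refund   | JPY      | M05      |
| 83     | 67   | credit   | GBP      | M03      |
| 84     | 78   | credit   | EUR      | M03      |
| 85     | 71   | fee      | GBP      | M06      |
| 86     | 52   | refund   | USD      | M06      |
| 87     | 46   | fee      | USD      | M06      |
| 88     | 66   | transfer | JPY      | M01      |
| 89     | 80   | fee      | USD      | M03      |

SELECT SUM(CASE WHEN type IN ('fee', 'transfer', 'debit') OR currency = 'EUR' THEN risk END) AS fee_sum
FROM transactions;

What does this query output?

txn_id=80: ✓ → 4
txn_id=81: ✗
txn_id=82: ✗
txn_id=83: ✗
txn_id=84: ✓ → 78
txn_id=85: ✓ → 71
txn_id=86: ✗
txn_id=87: ✓ → 46
txn_id=88: ✓ → 66
txn_id=89: ✓ → 80
fee_sum = 4 + 78 + 71 + 46 + 66 + 80 = 345

345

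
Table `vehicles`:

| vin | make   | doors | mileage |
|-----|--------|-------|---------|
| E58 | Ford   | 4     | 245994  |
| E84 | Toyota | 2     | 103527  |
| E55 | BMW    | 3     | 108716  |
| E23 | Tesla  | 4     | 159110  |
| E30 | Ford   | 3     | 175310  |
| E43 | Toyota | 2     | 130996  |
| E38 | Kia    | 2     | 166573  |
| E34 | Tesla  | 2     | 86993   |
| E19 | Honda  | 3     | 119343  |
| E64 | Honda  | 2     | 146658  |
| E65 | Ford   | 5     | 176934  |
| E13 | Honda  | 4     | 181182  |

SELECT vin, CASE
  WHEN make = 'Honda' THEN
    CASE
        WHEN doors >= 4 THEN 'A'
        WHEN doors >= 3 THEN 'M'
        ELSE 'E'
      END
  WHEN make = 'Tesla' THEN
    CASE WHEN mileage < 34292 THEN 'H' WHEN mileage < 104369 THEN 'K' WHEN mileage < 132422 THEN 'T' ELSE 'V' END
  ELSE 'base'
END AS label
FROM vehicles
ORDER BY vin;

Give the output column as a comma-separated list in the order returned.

vin=E13: make='Honda' → inner[doors >= 4] → A
vin=E19: make='Honda' → inner[doors >= 3] → M
vin=E23: make='Tesla' → inner[ELSE] → V
vin=E30: make='Ford' → outer ELSE → base
vin=E34: make='Tesla' → inner[mileage < 104369] → K
vin=E38: make='Kia' → outer ELSE → base
vin=E43: make='Toyota' → outer ELSE → base
vin=E55: make='BMW' → outer ELSE → base
vin=E58: make='Ford' → outer ELSE → base
vin=E64: make='Honda' → inner[ELSE] → E
vin=E65: make='Ford' → outer ELSE → base
vin=E84: make='Toyota' → outer ELSE → base

A, M, V, base, K, base, base, base, base, E, base, base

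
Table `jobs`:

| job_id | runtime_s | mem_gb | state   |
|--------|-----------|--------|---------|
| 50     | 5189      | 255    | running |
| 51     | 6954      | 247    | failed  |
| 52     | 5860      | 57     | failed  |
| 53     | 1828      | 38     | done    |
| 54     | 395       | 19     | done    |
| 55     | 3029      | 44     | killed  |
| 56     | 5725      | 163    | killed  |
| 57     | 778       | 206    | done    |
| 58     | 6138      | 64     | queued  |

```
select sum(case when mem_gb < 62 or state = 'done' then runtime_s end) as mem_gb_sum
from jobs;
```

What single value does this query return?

11890

job_id=50: ✗
job_id=51: ✗
job_id=52: ✓ → 5860
job_id=53: ✓ → 1828
job_id=54: ✓ → 395
job_id=55: ✓ → 3029
job_id=56: ✗
job_id=57: ✓ → 778
job_id=58: ✗
mem_gb_sum = 5860 + 1828 + 395 + 3029 + 778 = 11890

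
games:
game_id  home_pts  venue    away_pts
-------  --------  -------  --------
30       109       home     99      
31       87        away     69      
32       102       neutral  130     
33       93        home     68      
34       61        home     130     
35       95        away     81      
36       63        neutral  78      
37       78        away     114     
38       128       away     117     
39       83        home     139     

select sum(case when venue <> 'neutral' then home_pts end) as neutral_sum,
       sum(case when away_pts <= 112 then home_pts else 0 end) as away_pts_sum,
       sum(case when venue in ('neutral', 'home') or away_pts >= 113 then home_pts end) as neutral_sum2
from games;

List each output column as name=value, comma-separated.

neutral_sum=734, away_pts_sum=447, neutral_sum2=717

[neutral_sum: venue <> 'neutral']
game_id=30: ✓ → 109
game_id=31: ✓ → 87
game_id=32: ✗
game_id=33: ✓ → 93
game_id=34: ✓ → 61
game_id=35: ✓ → 95
game_id=36: ✗
game_id=37: ✓ → 78
game_id=38: ✓ → 128
game_id=39: ✓ → 83
neutral_sum = 109 + 87 + 93 + 61 + 95 + 78 + 128 + 83 = 734
—
[away_pts_sum: away_pts <= 112]
game_id=30: ✓ → 109
game_id=31: ✓ → 87
game_id=32: ✗
game_id=33: ✓ → 93
game_id=34: ✗
game_id=35: ✓ → 95
game_id=36: ✓ → 63
game_id=37: ✗
game_id=38: ✗
game_id=39: ✗
away_pts_sum = 109 + 87 + 93 + 95 + 63 = 447
—
[neutral_sum2: venue in ('neutral', 'home') or away_pts >= 113]
game_id=30: ✓ → 109
game_id=31: ✗
game_id=32: ✓ → 102
game_id=33: ✓ → 93
game_id=34: ✓ → 61
game_id=35: ✗
game_id=36: ✓ → 63
game_id=37: ✓ → 78
game_id=38: ✓ → 128
game_id=39: ✓ → 83
neutral_sum2 = 109 + 102 + 93 + 61 + 63 + 78 + 128 + 83 = 717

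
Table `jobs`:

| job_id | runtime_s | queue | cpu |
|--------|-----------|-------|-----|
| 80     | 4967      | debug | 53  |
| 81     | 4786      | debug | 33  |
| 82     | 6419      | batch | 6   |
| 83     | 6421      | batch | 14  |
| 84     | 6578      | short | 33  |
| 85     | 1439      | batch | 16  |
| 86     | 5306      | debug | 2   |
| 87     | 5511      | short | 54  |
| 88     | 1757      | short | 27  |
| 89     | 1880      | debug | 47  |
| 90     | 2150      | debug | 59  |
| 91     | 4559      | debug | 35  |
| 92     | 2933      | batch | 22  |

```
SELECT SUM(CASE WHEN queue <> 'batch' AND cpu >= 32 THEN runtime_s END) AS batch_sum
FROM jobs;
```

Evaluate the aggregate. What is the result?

job_id=80: ✓ → 4967
job_id=81: ✓ → 4786
job_id=82: ✗
job_id=83: ✗
job_id=84: ✓ → 6578
job_id=85: ✗
job_id=86: ✗
job_id=87: ✓ → 5511
job_id=88: ✗
job_id=89: ✓ → 1880
job_id=90: ✓ → 2150
job_id=91: ✓ → 4559
job_id=92: ✗
batch_sum = 4967 + 4786 + 6578 + 5511 + 1880 + 2150 + 4559 = 30431

30431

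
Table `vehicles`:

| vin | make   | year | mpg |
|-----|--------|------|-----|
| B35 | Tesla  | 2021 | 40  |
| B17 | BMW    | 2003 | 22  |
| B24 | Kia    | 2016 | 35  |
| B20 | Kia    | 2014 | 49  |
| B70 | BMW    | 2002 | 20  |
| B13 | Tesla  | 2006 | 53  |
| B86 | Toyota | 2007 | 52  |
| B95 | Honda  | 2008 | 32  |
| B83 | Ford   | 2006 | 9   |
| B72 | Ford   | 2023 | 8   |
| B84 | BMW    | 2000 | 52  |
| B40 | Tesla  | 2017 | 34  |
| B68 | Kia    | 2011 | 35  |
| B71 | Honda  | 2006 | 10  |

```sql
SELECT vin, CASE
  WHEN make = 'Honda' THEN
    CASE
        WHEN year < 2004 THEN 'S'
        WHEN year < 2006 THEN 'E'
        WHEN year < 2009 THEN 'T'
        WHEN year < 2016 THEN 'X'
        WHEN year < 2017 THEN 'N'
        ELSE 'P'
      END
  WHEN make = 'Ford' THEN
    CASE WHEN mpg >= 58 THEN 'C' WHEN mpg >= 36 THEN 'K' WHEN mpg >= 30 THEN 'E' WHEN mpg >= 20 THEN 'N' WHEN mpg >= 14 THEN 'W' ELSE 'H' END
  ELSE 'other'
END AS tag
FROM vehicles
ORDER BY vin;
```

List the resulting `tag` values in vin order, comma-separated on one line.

vin=B13: make='Tesla' → outer ELSE → other
vin=B17: make='BMW' → outer ELSE → other
vin=B20: make='Kia' → outer ELSE → other
vin=B24: make='Kia' → outer ELSE → other
vin=B35: make='Tesla' → outer ELSE → other
vin=B40: make='Tesla' → outer ELSE → other
vin=B68: make='Kia' → outer ELSE → other
vin=B70: make='BMW' → outer ELSE → other
vin=B71: make='Honda' → inner[year < 2009] → T
vin=B72: make='Ford' → inner[ELSE] → H
vin=B83: make='Ford' → inner[ELSE] → H
vin=B84: make='BMW' → outer ELSE → other
vin=B86: make='Toyota' → outer ELSE → other
vin=B95: make='Honda' → inner[year < 2009] → T

other, other, other, other, other, other, other, other, T, H, H, other, other, T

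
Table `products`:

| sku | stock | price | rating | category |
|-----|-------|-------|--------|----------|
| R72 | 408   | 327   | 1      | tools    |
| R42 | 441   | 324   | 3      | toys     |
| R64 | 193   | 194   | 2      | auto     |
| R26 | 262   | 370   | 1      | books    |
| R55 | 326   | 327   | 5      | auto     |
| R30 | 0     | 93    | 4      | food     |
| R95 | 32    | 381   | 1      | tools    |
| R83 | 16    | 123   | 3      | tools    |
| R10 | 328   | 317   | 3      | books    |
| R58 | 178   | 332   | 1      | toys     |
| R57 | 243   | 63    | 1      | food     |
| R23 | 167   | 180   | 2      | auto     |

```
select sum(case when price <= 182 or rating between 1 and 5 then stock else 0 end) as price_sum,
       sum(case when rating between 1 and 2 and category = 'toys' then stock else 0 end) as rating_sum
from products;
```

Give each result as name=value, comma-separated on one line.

price_sum=2594, rating_sum=178

[price_sum: price <= 182 or rating between 1 and 5]
sku=R72: ✓ → 408
sku=R42: ✓ → 441
sku=R64: ✓ → 193
sku=R26: ✓ → 262
sku=R55: ✓ → 326
sku=R30: ✓ → 0
sku=R95: ✓ → 32
sku=R83: ✓ → 16
sku=R10: ✓ → 328
sku=R58: ✓ → 178
sku=R57: ✓ → 243
sku=R23: ✓ → 167
price_sum = 408 + 441 + 193 + 262 + 326 + 32 + 16 + 328 + 178 + 243 + 167 = 2594
—
[rating_sum: rating between 1 and 2 and category = 'toys']
sku=R72: ✗
sku=R42: ✗
sku=R64: ✗
sku=R26: ✗
sku=R55: ✗
sku=R30: ✗
sku=R95: ✗
sku=R83: ✗
sku=R10: ✗
sku=R58: ✓ → 178
sku=R57: ✗
sku=R23: ✗
rating_sum = 178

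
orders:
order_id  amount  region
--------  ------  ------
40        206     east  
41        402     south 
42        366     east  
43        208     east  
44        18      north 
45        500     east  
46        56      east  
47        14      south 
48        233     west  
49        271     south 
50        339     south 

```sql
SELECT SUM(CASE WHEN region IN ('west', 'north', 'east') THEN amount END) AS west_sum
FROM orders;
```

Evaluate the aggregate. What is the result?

order_id=40: ✓ → 206
order_id=41: ✗
order_id=42: ✓ → 366
order_id=43: ✓ → 208
order_id=44: ✓ → 18
order_id=45: ✓ → 500
order_id=46: ✓ → 56
order_id=47: ✗
order_id=48: ✓ → 233
order_id=49: ✗
order_id=50: ✗
west_sum = 206 + 366 + 208 + 18 + 500 + 56 + 233 = 1587

1587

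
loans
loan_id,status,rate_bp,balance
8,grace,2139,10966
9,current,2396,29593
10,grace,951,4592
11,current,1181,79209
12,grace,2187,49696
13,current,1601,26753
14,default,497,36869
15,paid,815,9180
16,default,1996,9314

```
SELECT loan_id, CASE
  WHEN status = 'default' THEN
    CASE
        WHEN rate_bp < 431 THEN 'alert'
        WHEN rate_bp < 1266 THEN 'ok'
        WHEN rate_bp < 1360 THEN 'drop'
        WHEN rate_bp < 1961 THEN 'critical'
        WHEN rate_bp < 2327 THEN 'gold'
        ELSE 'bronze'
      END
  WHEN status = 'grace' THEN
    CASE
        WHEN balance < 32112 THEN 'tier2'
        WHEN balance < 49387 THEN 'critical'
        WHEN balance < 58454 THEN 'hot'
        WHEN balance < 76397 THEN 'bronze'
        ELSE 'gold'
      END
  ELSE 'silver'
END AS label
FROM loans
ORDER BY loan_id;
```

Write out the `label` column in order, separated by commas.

tier2, silver, tier2, silver, hot, silver, ok, silver, gold

loan_id=8: status='grace' → inner[balance < 32112] → tier2
loan_id=9: status='current' → outer ELSE → silver
loan_id=10: status='grace' → inner[balance < 32112] → tier2
loan_id=11: status='current' → outer ELSE → silver
loan_id=12: status='grace' → inner[balance < 58454] → hot
loan_id=13: status='current' → outer ELSE → silver
loan_id=14: status='default' → inner[rate_bp < 1266] → ok
loan_id=15: status='paid' → outer ELSE → silver
loan_id=16: status='default' → inner[rate_bp < 2327] → gold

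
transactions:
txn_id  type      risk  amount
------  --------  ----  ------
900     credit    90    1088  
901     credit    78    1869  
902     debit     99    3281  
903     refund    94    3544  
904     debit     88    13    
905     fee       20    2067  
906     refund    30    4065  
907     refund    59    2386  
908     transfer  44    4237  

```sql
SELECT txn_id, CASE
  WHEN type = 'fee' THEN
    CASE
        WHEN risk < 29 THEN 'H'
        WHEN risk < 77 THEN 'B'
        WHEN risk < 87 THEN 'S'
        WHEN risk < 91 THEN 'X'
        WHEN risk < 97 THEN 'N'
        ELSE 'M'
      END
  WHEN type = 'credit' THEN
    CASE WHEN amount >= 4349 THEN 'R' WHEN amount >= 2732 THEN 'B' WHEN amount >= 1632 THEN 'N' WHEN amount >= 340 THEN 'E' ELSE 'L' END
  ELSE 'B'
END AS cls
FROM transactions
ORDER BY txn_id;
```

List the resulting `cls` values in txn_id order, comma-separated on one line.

txn_id=900: type='credit' → inner[amount >= 340] → E
txn_id=901: type='credit' → inner[amount >= 1632] → N
txn_id=902: type='debit' → outer ELSE → B
txn_id=903: type='refund' → outer ELSE → B
txn_id=904: type='debit' → outer ELSE → B
txn_id=905: type='fee' → inner[risk < 29] → H
txn_id=906: type='refund' → outer ELSE → B
txn_id=907: type='refund' → outer ELSE → B
txn_id=908: type='transfer' → outer ELSE → B

E, N, B, B, B, H, B, B, B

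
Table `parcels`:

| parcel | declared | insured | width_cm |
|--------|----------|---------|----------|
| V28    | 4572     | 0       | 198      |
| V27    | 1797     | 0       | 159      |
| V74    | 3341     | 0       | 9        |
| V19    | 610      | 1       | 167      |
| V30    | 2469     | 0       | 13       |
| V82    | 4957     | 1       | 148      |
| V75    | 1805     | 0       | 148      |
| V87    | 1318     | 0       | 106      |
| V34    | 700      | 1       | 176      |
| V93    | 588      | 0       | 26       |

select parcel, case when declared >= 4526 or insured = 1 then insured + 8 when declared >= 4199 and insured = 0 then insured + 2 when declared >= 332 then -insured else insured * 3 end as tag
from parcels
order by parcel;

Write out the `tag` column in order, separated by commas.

parcel=V19: declared >= 4526 or insured = 1 → 9
parcel=V27: declared >= 332 → 0
parcel=V28: declared >= 4526 or insured = 1 → 8
parcel=V30: declared >= 332 → 0
parcel=V34: declared >= 4526 or insured = 1 → 9
parcel=V74: declared >= 332 → 0
parcel=V75: declared >= 332 → 0
parcel=V82: declared >= 4526 or insured = 1 → 9
parcel=V87: declared >= 332 → 0
parcel=V93: declared >= 332 → 0

9, 0, 8, 0, 9, 0, 0, 9, 0, 0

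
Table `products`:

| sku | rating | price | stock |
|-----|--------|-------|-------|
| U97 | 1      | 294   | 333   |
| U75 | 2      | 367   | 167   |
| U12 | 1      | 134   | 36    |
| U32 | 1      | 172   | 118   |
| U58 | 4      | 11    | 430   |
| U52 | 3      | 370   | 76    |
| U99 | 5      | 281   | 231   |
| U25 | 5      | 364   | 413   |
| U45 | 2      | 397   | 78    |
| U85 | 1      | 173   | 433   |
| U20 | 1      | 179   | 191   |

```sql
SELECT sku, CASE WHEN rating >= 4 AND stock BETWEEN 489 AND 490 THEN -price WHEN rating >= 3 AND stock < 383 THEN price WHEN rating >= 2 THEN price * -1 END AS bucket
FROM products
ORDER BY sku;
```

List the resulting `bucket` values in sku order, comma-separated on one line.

NULL, NULL, -364, NULL, -397, 370, -11, -367, NULL, NULL, 281

sku=U12: (no match → NULL) → NULL
sku=U20: (no match → NULL) → NULL
sku=U25: rating >= 2 → -364
sku=U32: (no match → NULL) → NULL
sku=U45: rating >= 2 → -397
sku=U52: rating >= 3 AND stock < 383 → 370
sku=U58: rating >= 2 → -11
sku=U75: rating >= 2 → -367
sku=U85: (no match → NULL) → NULL
sku=U97: (no match → NULL) → NULL
sku=U99: rating >= 3 AND stock < 383 → 281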